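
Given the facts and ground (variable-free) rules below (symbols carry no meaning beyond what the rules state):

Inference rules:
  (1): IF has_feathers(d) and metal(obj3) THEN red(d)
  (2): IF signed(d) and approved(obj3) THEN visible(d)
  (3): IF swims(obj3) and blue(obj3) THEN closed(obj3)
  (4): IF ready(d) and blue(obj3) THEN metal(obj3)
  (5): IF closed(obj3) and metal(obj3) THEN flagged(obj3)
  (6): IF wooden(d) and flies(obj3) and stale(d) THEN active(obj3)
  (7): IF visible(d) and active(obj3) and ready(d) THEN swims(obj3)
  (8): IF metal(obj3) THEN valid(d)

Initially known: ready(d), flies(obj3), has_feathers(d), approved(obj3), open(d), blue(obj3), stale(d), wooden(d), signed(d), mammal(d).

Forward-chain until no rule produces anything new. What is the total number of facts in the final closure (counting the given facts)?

18

Round 1 fires (2), (4), (6), giving visible(d), metal(obj3), active(obj3).
Round 2 fires (1), (7), (8), giving red(d), swims(obj3), valid(d).
Round 3 fires (3), giving closed(obj3).
Round 4 fires (5), giving flagged(obj3).
Closure: {active(obj3), approved(obj3), blue(obj3), closed(obj3), flagged(obj3), flies(obj3), has_feathers(d), mammal(d), metal(obj3), open(d), ready(d), red(d), signed(d), stale(d), swims(obj3), valid(d), visible(d), wooden(d)} — 18 facts.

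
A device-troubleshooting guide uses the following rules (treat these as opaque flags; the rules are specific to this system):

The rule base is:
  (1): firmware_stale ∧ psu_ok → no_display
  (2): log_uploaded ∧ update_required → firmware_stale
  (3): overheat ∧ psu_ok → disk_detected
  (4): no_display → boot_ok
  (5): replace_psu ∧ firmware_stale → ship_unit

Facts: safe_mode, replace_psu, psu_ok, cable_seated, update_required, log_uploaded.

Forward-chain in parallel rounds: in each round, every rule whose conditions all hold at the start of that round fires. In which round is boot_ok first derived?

3

Round 1: (2) [log_uploaded ∧ update_required → firmware_stale]. Adds firmware_stale.
Round 2: (1) [firmware_stale ∧ psu_ok → no_display]; (5) [replace_psu ∧ firmware_stale → ship_unit]. Adds no_display, ship_unit.
Round 3: (4) [no_display → boot_ok]. Adds boot_ok.
boot_ok first appears in round 3.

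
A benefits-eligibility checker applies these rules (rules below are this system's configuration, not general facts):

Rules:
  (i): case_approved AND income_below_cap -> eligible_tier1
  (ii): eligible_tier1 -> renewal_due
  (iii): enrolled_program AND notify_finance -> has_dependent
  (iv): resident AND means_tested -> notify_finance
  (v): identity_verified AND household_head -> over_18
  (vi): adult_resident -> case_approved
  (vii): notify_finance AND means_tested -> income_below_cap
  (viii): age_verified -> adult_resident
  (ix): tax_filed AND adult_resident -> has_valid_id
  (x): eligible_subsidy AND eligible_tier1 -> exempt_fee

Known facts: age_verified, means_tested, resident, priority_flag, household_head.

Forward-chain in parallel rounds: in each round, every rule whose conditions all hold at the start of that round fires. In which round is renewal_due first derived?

Round 1 fires (iv), (viii), giving notify_finance, adult_resident.
Round 2 fires (vi), (vii), giving case_approved, income_below_cap.
Round 3 fires (i), giving eligible_tier1.
Round 4 fires (ii), giving renewal_due.
renewal_due first appears in round 4.

4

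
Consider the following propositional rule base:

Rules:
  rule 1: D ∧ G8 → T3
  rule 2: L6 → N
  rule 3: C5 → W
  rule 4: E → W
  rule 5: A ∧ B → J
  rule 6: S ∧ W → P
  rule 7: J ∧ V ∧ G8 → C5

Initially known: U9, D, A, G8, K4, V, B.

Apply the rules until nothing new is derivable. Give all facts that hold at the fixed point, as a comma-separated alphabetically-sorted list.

Round 1 — rule 1, rule 5, derive T3, J.
Round 2 — rule 7, derive C5.
Round 3 — rule 3, derive W.

A, B, C5, D, G8, J, K4, T3, U9, V, W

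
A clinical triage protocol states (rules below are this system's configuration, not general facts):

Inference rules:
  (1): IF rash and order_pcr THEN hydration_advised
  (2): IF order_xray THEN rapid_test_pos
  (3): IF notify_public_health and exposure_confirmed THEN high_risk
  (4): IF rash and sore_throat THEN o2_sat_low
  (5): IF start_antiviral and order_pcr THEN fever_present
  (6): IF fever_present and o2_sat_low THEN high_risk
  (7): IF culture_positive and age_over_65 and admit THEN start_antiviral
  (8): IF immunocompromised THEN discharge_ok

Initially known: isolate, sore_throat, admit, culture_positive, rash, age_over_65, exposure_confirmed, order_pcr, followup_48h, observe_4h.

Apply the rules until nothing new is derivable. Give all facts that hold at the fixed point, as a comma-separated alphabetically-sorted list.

Round 1: (1) [IF rash and order_pcr THEN hydration_advised]; (4) [IF rash and sore_throat THEN o2_sat_low]; (7) [IF culture_positive and age_over_65 and admit THEN start_antiviral]. New: hydration_advised, o2_sat_low, start_antiviral.
Round 2: (5) [IF start_antiviral and order_pcr THEN fever_present]. New: fever_present.
Round 3: (6) [IF fever_present and o2_sat_low THEN high_risk]. New: high_risk.

admit, age_over_65, culture_positive, exposure_confirmed, fever_present, followup_48h, high_risk, hydration_advised, isolate, o2_sat_low, observe_4h, order_pcr, rash, sore_throat, start_antiviral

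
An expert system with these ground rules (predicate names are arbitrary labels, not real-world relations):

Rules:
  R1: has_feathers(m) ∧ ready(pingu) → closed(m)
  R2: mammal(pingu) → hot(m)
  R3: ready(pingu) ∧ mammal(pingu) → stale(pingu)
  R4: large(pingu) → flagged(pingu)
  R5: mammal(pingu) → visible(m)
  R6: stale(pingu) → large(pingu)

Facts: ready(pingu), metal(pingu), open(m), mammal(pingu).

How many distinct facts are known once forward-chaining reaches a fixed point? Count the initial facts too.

Round 1: R2 [mammal(pingu) → hot(m)]; R3 [ready(pingu) ∧ mammal(pingu) → stale(pingu)]; R5 [mammal(pingu) → visible(m)]. New: hot(m), stale(pingu), visible(m).
Round 2: R6 [stale(pingu) → large(pingu)]. New: large(pingu).
Round 3: R4 [large(pingu) → flagged(pingu)]. New: flagged(pingu).
Closure: {flagged(pingu), hot(m), large(pingu), mammal(pingu), metal(pingu), open(m), ready(pingu), stale(pingu), visible(m)} — 9 facts.

9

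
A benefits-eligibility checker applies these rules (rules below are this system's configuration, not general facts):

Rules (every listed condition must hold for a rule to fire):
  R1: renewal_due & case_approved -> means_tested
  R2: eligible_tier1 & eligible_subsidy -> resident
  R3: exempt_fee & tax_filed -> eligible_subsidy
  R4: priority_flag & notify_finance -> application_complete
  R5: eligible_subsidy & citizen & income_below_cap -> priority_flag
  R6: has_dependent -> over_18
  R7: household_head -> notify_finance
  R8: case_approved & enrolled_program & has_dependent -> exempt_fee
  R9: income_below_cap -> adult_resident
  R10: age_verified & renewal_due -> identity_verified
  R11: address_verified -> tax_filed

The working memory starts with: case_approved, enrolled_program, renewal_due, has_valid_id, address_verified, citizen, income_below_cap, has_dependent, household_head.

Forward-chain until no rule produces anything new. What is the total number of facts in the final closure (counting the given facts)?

Round 1 fires R1, R6, R7, R8, R9, R11, giving means_tested, over_18, notify_finance, exempt_fee, adult_resident, tax_filed.
Round 2 fires R3, giving eligible_subsidy.
Round 3 fires R5, giving priority_flag.
Round 4 fires R4, giving application_complete.
Closure: {address_verified, adult_resident, application_complete, case_approved, citizen, eligible_subsidy, enrolled_program, exempt_fee, has_dependent, has_valid_id, household_head, income_below_cap, means_tested, notify_finance, over_18, priority_flag, renewal_due, tax_filed} — 18 facts.

18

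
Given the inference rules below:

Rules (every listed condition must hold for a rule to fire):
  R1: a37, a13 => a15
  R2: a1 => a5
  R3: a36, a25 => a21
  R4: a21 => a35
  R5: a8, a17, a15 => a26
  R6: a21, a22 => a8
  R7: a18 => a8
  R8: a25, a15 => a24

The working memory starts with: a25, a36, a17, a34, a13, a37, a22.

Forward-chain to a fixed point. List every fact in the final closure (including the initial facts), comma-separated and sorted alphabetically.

a13, a15, a17, a21, a22, a24, a25, a26, a34, a35, a36, a37, a8

[1] R1 [a37, a13 => a15]; R3 [a36, a25 => a21]. ⇒ new: a15, a21.
[2] R4 [a21 => a35]; R6 [a21, a22 => a8]; R8 [a25, a15 => a24]. ⇒ new: a35, a8, a24.
[3] R5 [a8, a17, a15 => a26]. ⇒ new: a26.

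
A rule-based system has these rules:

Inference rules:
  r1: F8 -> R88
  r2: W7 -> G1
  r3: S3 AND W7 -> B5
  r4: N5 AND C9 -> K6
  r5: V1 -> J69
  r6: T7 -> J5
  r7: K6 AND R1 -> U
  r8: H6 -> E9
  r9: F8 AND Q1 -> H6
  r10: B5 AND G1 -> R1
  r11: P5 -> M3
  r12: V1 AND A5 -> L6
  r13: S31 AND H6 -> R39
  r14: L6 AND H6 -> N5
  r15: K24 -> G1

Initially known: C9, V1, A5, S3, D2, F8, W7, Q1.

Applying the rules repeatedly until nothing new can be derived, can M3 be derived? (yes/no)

Round 1 — r1, r2, r3, r5, r9, r12, derive R88, G1, B5, J69, H6, L6.
Round 2 — r8, r10, r14, derive E9, R1, N5.
Round 3 — r4, derive K6.
Round 4 — r7, derive U.
Fixed point reached. M3 is concluded only by r11; r11 needs P5 (never derived).

no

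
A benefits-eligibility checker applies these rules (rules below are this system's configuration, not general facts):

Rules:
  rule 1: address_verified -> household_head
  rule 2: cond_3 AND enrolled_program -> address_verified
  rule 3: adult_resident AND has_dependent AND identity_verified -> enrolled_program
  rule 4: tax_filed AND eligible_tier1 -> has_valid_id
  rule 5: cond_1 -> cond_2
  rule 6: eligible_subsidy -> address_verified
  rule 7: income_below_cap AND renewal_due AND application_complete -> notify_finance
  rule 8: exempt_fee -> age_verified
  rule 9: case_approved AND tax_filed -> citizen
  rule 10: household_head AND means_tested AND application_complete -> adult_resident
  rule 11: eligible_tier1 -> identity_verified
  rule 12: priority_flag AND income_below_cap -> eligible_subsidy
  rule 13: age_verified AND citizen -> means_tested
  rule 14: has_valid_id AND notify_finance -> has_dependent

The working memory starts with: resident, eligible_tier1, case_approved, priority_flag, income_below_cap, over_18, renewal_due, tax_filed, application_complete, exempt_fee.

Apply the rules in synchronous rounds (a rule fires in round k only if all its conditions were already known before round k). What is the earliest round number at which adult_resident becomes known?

4

Round 1: rule 4 [tax_filed AND eligible_tier1 -> has_valid_id]; rule 7 [income_below_cap AND renewal_due AND application_complete -> notify_finance]; rule 8 [exempt_fee -> age_verified]; rule 9 [case_approved AND tax_filed -> citizen]; rule 11 [eligible_tier1 -> identity_verified]; rule 12 [priority_flag AND income_below_cap -> eligible_subsidy]. Adds has_valid_id, notify_finance, age_verified, citizen, identity_verified, eligible_subsidy.
Round 2: rule 6 [eligible_subsidy -> address_verified]; rule 13 [age_verified AND citizen -> means_tested]; rule 14 [has_valid_id AND notify_finance -> has_dependent]. Adds address_verified, means_tested, has_dependent.
Round 3: rule 1 [address_verified -> household_head]. Adds household_head.
Round 4: rule 10 [household_head AND means_tested AND application_complete -> adult_resident]. Adds adult_resident.
adult_resident first appears in round 4.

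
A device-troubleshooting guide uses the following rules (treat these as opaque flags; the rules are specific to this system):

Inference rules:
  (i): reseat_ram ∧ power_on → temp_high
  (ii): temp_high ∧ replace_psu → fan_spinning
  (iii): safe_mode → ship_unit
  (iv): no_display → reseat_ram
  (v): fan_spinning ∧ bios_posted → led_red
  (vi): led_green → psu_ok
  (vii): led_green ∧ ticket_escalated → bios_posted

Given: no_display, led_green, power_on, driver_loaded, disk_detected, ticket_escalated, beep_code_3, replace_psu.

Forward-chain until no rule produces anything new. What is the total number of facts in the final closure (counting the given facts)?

Round 1: (iv) [no_display → reseat_ram]; (vi) [led_green → psu_ok]; (vii) [led_green ∧ ticket_escalated → bios_posted]. Adds reseat_ram, psu_ok, bios_posted.
Round 2: (i) [reseat_ram ∧ power_on → temp_high]. Adds temp_high.
Round 3: (ii) [temp_high ∧ replace_psu → fan_spinning]. Adds fan_spinning.
Round 4: (v) [fan_spinning ∧ bios_posted → led_red]. Adds led_red.
Closure: {beep_code_3, bios_posted, disk_detected, driver_loaded, fan_spinning, led_green, led_red, no_display, power_on, psu_ok, replace_psu, reseat_ram, temp_high, ticket_escalated} — 14 facts.

14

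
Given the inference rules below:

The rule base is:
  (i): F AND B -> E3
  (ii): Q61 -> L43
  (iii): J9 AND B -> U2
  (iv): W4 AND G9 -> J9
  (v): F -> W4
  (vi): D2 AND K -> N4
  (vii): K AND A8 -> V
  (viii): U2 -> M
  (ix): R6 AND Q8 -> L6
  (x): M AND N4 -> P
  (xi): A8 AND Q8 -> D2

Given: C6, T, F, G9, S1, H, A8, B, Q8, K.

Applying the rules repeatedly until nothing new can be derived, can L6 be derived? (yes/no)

no

[1] (i) [F AND B -> E3]; (v) [F -> W4]; (vii) [K AND A8 -> V]; (xi) [A8 AND Q8 -> D2]. ⇒ new: E3, W4, V, D2.
[2] (iv) [W4 AND G9 -> J9]; (vi) [D2 AND K -> N4]. ⇒ new: J9, N4.
[3] (iii) [J9 AND B -> U2]. ⇒ new: U2.
[4] (viii) [U2 -> M]. ⇒ new: M.
[5] (x) [M AND N4 -> P]. ⇒ new: P.
Fixed point reached. L6 is concluded only by (ix); (ix) needs R6 (never derived).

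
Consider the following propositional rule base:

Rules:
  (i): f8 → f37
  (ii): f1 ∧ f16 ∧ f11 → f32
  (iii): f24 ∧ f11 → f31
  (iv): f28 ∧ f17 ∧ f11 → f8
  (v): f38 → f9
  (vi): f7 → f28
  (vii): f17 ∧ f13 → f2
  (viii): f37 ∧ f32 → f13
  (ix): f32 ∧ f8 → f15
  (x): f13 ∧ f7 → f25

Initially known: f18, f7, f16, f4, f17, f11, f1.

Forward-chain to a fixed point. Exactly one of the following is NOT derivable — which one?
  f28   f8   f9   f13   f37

[1] (ii) [f1 ∧ f16 ∧ f11 → f32]; (vi) [f7 → f28]. ⇒ new: f32, f28.
[2] (iv) [f28 ∧ f17 ∧ f11 → f8]. ⇒ new: f8.
[3] (i) [f8 → f37]; (ix) [f32 ∧ f8 → f15]. ⇒ new: f37, f15.
[4] (viii) [f37 ∧ f32 → f13]. ⇒ new: f13.
[5] (vii) [f17 ∧ f13 → f2]; (x) [f13 ∧ f7 → f25]. ⇒ new: f2, f25.
Derived: f13 (round 4), f37 (round 3), f8 (round 2), f28 (round 1). f9 never appears in any round.

f9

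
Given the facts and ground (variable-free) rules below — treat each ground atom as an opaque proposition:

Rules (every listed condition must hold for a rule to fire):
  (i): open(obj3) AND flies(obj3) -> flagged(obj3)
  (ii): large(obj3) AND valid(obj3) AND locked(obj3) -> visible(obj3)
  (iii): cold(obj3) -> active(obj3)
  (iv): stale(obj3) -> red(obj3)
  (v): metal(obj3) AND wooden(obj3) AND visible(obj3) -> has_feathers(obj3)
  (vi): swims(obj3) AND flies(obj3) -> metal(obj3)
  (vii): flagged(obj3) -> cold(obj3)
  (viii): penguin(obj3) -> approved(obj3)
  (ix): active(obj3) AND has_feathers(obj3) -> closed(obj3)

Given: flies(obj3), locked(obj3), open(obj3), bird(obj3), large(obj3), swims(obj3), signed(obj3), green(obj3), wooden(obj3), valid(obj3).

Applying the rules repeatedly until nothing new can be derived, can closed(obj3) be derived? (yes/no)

yes

Round 1 — (i), (ii), (vi), derive flagged(obj3), visible(obj3), metal(obj3).
Round 2 — (v), (vii), derive has_feathers(obj3), cold(obj3).
Round 3 — (iii), derive active(obj3).
Round 4 — (ix), derive closed(obj3).
closed(obj3) appears in round 4, so it is derivable.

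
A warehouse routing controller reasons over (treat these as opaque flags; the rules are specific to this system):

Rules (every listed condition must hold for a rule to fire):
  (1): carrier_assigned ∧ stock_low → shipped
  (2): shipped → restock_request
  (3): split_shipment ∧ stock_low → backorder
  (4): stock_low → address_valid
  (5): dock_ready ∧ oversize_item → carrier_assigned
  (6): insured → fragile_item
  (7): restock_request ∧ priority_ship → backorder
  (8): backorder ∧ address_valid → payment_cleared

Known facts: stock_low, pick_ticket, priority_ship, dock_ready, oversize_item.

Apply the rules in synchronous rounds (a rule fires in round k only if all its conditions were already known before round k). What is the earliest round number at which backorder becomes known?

4

Round 1: (4) [stock_low → address_valid]; (5) [dock_ready ∧ oversize_item → carrier_assigned]. New: address_valid, carrier_assigned.
Round 2: (1) [carrier_assigned ∧ stock_low → shipped]. New: shipped.
Round 3: (2) [shipped → restock_request]. New: restock_request.
Round 4: (7) [restock_request ∧ priority_ship → backorder]. New: backorder.
backorder first appears in round 4.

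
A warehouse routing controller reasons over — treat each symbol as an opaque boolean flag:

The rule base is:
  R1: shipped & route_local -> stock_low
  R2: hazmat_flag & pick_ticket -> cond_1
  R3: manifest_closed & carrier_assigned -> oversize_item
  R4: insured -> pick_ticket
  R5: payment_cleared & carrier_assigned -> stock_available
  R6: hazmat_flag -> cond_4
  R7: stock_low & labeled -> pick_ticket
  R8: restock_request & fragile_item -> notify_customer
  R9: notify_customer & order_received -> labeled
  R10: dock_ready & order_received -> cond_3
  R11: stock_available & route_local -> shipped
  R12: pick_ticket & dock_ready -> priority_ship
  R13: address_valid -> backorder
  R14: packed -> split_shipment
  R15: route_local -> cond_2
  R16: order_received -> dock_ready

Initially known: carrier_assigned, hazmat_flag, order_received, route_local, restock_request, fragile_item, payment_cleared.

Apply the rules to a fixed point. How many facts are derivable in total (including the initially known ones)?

Round 1: R5 [payment_cleared & carrier_assigned -> stock_available]; R6 [hazmat_flag -> cond_4]; R8 [restock_request & fragile_item -> notify_customer]; R15 [route_local -> cond_2]; R16 [order_received -> dock_ready]. New: stock_available, cond_4, notify_customer, cond_2, dock_ready.
Round 2: R9 [notify_customer & order_received -> labeled]; R10 [dock_ready & order_received -> cond_3]; R11 [stock_available & route_local -> shipped]. New: labeled, cond_3, shipped.
Round 3: R1 [shipped & route_local -> stock_low]. New: stock_low.
Round 4: R7 [stock_low & labeled -> pick_ticket]. New: pick_ticket.
Round 5: R2 [hazmat_flag & pick_ticket -> cond_1]; R12 [pick_ticket & dock_ready -> priority_ship]. New: cond_1, priority_ship.
Closure: {carrier_assigned, cond_1, cond_2, cond_3, cond_4, dock_ready, fragile_item, hazmat_flag, labeled, notify_customer, order_received, payment_cleared, pick_ticket, priority_ship, restock_request, route_local, shipped, stock_available, stock_low} — 19 facts.

19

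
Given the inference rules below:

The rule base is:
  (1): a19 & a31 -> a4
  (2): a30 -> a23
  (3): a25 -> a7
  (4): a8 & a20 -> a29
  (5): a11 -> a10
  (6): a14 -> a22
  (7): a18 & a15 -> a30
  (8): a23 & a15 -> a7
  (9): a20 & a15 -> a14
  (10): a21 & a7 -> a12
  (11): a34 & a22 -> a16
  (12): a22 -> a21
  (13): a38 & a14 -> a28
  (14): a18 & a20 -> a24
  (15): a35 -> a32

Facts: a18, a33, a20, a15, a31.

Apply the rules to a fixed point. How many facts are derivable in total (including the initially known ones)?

13

[1] (7) [a18 & a15 -> a30]; (9) [a20 & a15 -> a14]; (14) [a18 & a20 -> a24]. ⇒ new: a30, a14, a24.
[2] (2) [a30 -> a23]; (6) [a14 -> a22]. ⇒ new: a23, a22.
[3] (8) [a23 & a15 -> a7]; (12) [a22 -> a21]. ⇒ new: a7, a21.
[4] (10) [a21 & a7 -> a12]. ⇒ new: a12.
Closure: {a12, a14, a15, a18, a20, a21, a22, a23, a24, a30, a31, a33, a7} — 13 facts.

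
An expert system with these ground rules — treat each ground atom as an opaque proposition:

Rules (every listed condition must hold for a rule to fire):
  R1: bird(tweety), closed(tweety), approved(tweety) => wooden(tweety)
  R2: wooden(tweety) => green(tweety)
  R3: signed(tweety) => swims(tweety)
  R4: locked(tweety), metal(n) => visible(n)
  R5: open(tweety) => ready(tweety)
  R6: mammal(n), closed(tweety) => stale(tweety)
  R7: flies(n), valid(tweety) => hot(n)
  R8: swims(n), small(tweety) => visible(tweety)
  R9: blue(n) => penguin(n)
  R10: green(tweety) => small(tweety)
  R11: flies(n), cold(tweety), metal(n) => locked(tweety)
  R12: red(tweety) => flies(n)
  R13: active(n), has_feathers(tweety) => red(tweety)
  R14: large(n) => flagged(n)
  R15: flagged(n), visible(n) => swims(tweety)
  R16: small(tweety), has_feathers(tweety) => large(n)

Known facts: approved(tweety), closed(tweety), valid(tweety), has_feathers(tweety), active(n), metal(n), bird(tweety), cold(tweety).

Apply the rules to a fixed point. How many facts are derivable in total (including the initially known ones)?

19

Round 1: R1 [bird(tweety), closed(tweety), approved(tweety) => wooden(tweety)]; R13 [active(n), has_feathers(tweety) => red(tweety)]. Adds wooden(tweety), red(tweety).
Round 2: R2 [wooden(tweety) => green(tweety)]; R12 [red(tweety) => flies(n)]. Adds green(tweety), flies(n).
Round 3: R7 [flies(n), valid(tweety) => hot(n)]; R10 [green(tweety) => small(tweety)]; R11 [flies(n), cold(tweety), metal(n) => locked(tweety)]. Adds hot(n), small(tweety), locked(tweety).
Round 4: R4 [locked(tweety), metal(n) => visible(n)]; R16 [small(tweety), has_feathers(tweety) => large(n)]. Adds visible(n), large(n).
Round 5: R14 [large(n) => flagged(n)]. Adds flagged(n).
Round 6: R15 [flagged(n), visible(n) => swims(tweety)]. Adds swims(tweety).
Closure: {active(n), approved(tweety), bird(tweety), closed(tweety), cold(tweety), flagged(n), flies(n), green(tweety), has_feathers(tweety), hot(n), large(n), locked(tweety), metal(n), red(tweety), small(tweety), swims(tweety), valid(tweety), visible(n), wooden(tweety)} — 19 facts.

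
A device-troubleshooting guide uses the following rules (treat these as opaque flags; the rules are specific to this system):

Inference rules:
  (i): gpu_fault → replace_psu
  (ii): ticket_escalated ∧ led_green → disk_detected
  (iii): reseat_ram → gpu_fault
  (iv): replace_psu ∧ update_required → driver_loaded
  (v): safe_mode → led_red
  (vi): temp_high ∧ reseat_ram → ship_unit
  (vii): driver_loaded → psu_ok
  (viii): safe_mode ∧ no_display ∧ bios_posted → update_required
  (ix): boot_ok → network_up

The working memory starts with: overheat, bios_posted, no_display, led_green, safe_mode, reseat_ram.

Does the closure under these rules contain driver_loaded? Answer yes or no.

yes

[1] (iii) [reseat_ram → gpu_fault]; (v) [safe_mode → led_red]; (viii) [safe_mode ∧ no_display ∧ bios_posted → update_required]. ⇒ new: gpu_fault, led_red, update_required.
[2] (i) [gpu_fault → replace_psu]. ⇒ new: replace_psu.
[3] (iv) [replace_psu ∧ update_required → driver_loaded]. ⇒ new: driver_loaded.
[4] (vii) [driver_loaded → psu_ok]. ⇒ new: psu_ok.
driver_loaded appears in round 3, so it is derivable.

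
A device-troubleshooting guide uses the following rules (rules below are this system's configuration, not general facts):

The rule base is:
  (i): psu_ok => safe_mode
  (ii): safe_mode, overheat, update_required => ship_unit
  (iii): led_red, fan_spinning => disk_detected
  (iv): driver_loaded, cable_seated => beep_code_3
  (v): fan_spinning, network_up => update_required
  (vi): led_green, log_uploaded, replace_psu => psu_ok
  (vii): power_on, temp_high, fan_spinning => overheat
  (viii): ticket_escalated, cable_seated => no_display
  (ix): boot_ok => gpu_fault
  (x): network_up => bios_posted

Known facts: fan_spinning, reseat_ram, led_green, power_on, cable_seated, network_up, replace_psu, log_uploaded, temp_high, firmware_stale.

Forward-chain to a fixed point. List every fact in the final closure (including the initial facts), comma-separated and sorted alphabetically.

[1] (v) [fan_spinning, network_up => update_required]; (vi) [led_green, log_uploaded, replace_psu => psu_ok]; (vii) [power_on, temp_high, fan_spinning => overheat]; (x) [network_up => bios_posted]. ⇒ new: update_required, psu_ok, overheat, bios_posted.
[2] (i) [psu_ok => safe_mode]. ⇒ new: safe_mode.
[3] (ii) [safe_mode, overheat, update_required => ship_unit]. ⇒ new: ship_unit.

bios_posted, cable_seated, fan_spinning, firmware_stale, led_green, log_uploaded, network_up, overheat, power_on, psu_ok, replace_psu, reseat_ram, safe_mode, ship_unit, temp_high, update_required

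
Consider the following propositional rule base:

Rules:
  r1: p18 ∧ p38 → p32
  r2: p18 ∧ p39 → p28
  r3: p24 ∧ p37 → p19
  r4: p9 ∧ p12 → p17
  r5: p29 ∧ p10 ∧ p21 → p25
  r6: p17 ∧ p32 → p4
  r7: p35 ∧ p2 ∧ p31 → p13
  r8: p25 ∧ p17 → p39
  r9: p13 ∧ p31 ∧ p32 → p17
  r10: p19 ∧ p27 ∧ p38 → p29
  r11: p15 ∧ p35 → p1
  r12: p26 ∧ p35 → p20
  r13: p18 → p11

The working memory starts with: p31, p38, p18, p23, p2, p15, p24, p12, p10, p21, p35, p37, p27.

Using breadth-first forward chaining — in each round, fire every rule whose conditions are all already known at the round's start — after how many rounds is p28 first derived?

5

Round 1 fires r1, r3, r7, r11, r13, giving p32, p19, p13, p1, p11.
Round 2 fires r9, r10, giving p17, p29.
Round 3 fires r5, r6, giving p25, p4.
Round 4 fires r8, giving p39.
Round 5 fires r2, giving p28.
p28 first appears in round 5.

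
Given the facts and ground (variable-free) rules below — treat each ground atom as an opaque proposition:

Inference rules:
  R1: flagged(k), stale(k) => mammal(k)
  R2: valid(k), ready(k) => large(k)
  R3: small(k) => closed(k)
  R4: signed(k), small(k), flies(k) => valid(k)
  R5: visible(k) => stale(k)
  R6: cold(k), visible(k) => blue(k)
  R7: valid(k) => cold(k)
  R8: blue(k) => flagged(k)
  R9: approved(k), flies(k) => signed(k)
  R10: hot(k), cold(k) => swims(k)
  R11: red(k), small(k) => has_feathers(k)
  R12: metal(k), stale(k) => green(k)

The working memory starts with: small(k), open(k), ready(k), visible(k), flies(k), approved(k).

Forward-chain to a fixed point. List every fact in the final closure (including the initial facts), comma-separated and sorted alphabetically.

Round 1: R3 [small(k) => closed(k)]; R5 [visible(k) => stale(k)]; R9 [approved(k), flies(k) => signed(k)]. Adds closed(k), stale(k), signed(k).
Round 2: R4 [signed(k), small(k), flies(k) => valid(k)]. Adds valid(k).
Round 3: R2 [valid(k), ready(k) => large(k)]; R7 [valid(k) => cold(k)]. Adds large(k), cold(k).
Round 4: R6 [cold(k), visible(k) => blue(k)]. Adds blue(k).
Round 5: R8 [blue(k) => flagged(k)]. Adds flagged(k).
Round 6: R1 [flagged(k), stale(k) => mammal(k)]. Adds mammal(k).

approved(k), blue(k), closed(k), cold(k), flagged(k), flies(k), large(k), mammal(k), open(k), ready(k), signed(k), small(k), stale(k), valid(k), visible(k)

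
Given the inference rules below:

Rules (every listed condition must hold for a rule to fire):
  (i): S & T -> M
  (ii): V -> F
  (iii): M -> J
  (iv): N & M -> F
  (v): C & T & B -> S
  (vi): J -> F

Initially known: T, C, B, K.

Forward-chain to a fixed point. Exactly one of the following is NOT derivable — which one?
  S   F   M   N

Round 1: (v) [C & T & B -> S]. Adds S.
Round 2: (i) [S & T -> M]. Adds M.
Round 3: (iii) [M -> J]. Adds J.
Round 4: (vi) [J -> F]. Adds F.
Derived: F (round 4), S (round 1), M (round 2). N never appears in any round.

N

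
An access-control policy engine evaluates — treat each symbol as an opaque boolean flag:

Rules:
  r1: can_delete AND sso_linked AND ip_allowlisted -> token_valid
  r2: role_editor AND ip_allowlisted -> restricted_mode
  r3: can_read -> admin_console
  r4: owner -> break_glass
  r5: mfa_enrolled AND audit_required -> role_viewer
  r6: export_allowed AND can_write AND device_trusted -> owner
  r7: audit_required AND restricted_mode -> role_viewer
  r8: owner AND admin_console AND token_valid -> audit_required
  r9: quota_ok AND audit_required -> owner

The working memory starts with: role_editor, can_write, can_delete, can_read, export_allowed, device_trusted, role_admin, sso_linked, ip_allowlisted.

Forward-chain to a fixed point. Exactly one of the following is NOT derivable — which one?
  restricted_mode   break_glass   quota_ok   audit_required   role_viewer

quota_ok

Round 1: r1 [can_delete AND sso_linked AND ip_allowlisted -> token_valid]; r2 [role_editor AND ip_allowlisted -> restricted_mode]; r3 [can_read -> admin_console]; r6 [export_allowed AND can_write AND device_trusted -> owner]. New: token_valid, restricted_mode, admin_console, owner.
Round 2: r4 [owner -> break_glass]; r8 [owner AND admin_console AND token_valid -> audit_required]. New: break_glass, audit_required.
Round 3: r7 [audit_required AND restricted_mode -> role_viewer]. New: role_viewer.
Derived: audit_required (round 2), restricted_mode (round 1), role_viewer (round 3), break_glass (round 2). quota_ok never appears in any round.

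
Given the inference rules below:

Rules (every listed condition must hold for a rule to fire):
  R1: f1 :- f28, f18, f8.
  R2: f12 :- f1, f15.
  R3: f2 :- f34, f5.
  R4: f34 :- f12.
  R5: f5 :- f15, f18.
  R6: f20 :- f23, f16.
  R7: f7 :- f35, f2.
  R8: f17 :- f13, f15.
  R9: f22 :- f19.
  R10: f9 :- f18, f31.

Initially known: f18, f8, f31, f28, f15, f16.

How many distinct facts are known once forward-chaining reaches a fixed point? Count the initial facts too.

Round 1 — R1, R5, R10, derive f1, f5, f9.
Round 2 — R2, derive f12.
Round 3 — R4, derive f34.
Round 4 — R3, derive f2.
Closure: {f1, f12, f15, f16, f18, f2, f28, f31, f34, f5, f8, f9} — 12 facts.

12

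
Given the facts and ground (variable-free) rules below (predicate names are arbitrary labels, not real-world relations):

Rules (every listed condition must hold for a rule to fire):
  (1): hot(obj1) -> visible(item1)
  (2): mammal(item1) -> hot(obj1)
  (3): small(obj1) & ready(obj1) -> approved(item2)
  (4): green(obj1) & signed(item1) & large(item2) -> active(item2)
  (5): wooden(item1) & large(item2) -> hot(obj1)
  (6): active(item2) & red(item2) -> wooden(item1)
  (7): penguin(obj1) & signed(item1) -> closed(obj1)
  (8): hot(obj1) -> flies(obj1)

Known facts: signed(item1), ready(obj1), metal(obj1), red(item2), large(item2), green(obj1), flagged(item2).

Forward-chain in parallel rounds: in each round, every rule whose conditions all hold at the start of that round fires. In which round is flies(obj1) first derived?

4

Round 1: (4) [green(obj1) & signed(item1) & large(item2) -> active(item2)]. Adds active(item2).
Round 2: (6) [active(item2) & red(item2) -> wooden(item1)]. Adds wooden(item1).
Round 3: (5) [wooden(item1) & large(item2) -> hot(obj1)]. Adds hot(obj1).
Round 4: (1) [hot(obj1) -> visible(item1)]; (8) [hot(obj1) -> flies(obj1)]. Adds visible(item1), flies(obj1).
flies(obj1) first appears in round 4.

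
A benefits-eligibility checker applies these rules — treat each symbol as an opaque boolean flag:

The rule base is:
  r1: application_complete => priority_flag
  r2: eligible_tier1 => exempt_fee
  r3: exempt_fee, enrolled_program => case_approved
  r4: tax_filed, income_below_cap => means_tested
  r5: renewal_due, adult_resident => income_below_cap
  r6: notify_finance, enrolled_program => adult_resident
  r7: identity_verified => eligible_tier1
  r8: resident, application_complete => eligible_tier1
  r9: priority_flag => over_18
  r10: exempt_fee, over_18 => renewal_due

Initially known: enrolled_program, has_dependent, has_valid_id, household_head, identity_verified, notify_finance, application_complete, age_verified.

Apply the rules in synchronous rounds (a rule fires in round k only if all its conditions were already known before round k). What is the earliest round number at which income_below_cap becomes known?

4

Round 1 — r1, r6, r7, derive priority_flag, adult_resident, eligible_tier1.
Round 2 — r2, r9, derive exempt_fee, over_18.
Round 3 — r3, r10, derive case_approved, renewal_due.
Round 4 — r5, derive income_below_cap.
income_below_cap first appears in round 4.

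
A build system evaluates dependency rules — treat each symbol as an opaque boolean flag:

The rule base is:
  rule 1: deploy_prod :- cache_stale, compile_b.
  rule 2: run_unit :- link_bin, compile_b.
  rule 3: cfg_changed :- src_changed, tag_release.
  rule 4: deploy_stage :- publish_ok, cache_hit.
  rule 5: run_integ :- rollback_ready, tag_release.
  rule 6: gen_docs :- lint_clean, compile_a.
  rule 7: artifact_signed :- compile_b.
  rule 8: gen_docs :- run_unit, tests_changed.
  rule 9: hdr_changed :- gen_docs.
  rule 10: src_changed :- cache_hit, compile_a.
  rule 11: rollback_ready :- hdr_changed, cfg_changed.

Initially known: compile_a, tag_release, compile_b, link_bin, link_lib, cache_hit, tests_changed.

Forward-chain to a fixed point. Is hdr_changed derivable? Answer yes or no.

yes

Round 1 — rule 2, rule 7, rule 10, derive run_unit, artifact_signed, src_changed.
Round 2 — rule 3, rule 8, derive cfg_changed, gen_docs.
Round 3 — rule 9, derive hdr_changed.
Round 4 — rule 11, derive rollback_ready.
Round 5 — rule 5, derive run_integ.
hdr_changed appears in round 3, so it is derivable.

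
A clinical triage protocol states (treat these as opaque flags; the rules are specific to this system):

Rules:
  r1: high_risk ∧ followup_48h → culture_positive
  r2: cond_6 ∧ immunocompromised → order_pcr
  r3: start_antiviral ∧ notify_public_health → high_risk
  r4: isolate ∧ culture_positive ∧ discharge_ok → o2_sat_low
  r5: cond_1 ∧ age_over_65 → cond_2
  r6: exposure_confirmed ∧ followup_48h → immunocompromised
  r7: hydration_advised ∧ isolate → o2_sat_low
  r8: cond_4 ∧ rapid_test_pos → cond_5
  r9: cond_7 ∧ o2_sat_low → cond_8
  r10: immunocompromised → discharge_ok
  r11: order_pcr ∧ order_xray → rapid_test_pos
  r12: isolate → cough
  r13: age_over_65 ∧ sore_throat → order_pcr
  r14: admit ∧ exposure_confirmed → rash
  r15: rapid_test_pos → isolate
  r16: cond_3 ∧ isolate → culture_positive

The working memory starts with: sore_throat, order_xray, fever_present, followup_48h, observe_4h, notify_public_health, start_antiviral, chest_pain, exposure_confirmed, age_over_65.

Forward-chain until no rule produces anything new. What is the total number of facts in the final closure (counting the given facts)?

Round 1 fires r3, r6, r13, giving high_risk, immunocompromised, order_pcr.
Round 2 fires r1, r10, r11, giving culture_positive, discharge_ok, rapid_test_pos.
Round 3 fires r15, giving isolate.
Round 4 fires r4, r12, giving o2_sat_low, cough.
Closure: {age_over_65, chest_pain, cough, culture_positive, discharge_ok, exposure_confirmed, fever_present, followup_48h, high_risk, immunocompromised, isolate, notify_public_health, o2_sat_low, observe_4h, order_pcr, order_xray, rapid_test_pos, sore_throat, start_antiviral} — 19 facts.

19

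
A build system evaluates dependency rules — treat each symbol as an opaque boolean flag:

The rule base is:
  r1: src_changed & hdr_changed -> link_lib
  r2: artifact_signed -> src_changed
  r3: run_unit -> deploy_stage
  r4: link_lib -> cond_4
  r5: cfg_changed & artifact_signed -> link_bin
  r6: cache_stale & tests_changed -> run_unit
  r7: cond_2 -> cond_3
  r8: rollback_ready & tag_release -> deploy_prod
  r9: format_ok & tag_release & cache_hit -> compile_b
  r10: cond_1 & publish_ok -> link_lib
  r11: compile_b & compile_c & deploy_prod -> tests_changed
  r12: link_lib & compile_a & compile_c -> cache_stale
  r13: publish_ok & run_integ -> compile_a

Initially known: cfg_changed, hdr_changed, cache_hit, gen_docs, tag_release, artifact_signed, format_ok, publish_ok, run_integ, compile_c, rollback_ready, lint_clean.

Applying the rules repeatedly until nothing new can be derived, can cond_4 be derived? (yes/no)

yes

Round 1: r2 [artifact_signed -> src_changed]; r5 [cfg_changed & artifact_signed -> link_bin]; r8 [rollback_ready & tag_release -> deploy_prod]; r9 [format_ok & tag_release & cache_hit -> compile_b]; r13 [publish_ok & run_integ -> compile_a]. New: src_changed, link_bin, deploy_prod, compile_b, compile_a.
Round 2: r1 [src_changed & hdr_changed -> link_lib]; r11 [compile_b & compile_c & deploy_prod -> tests_changed]. New: link_lib, tests_changed.
Round 3: r4 [link_lib -> cond_4]; r12 [link_lib & compile_a & compile_c -> cache_stale]. New: cond_4, cache_stale.
Round 4: r6 [cache_stale & tests_changed -> run_unit]. New: run_unit.
Round 5: r3 [run_unit -> deploy_stage]. New: deploy_stage.
cond_4 appears in round 3, so it is derivable.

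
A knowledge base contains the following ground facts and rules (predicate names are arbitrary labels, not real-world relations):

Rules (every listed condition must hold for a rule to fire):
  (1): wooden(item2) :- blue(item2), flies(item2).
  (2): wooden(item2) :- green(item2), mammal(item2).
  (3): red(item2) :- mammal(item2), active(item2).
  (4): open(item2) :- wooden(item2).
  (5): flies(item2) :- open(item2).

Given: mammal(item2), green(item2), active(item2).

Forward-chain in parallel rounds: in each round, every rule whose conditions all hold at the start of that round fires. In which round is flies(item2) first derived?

3

Round 1: (2) [wooden(item2) :- green(item2), mammal(item2).]; (3) [red(item2) :- mammal(item2), active(item2).]. New: wooden(item2), red(item2).
Round 2: (4) [open(item2) :- wooden(item2).]. New: open(item2).
Round 3: (5) [flies(item2) :- open(item2).]. New: flies(item2).
flies(item2) first appears in round 3.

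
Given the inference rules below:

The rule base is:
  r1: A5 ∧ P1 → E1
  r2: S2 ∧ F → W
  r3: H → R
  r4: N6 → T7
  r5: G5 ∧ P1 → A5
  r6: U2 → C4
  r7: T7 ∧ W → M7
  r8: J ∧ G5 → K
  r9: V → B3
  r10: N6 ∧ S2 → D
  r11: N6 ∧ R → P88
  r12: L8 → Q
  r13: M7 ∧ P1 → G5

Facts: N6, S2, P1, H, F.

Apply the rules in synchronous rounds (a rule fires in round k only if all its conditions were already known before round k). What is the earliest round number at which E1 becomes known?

[1] r2 [S2 ∧ F → W]; r3 [H → R]; r4 [N6 → T7]; r10 [N6 ∧ S2 → D]. ⇒ new: W, R, T7, D.
[2] r7 [T7 ∧ W → M7]; r11 [N6 ∧ R → P88]. ⇒ new: M7, P88.
[3] r13 [M7 ∧ P1 → G5]. ⇒ new: G5.
[4] r5 [G5 ∧ P1 → A5]. ⇒ new: A5.
[5] r1 [A5 ∧ P1 → E1]. ⇒ new: E1.
E1 first appears in round 5.

5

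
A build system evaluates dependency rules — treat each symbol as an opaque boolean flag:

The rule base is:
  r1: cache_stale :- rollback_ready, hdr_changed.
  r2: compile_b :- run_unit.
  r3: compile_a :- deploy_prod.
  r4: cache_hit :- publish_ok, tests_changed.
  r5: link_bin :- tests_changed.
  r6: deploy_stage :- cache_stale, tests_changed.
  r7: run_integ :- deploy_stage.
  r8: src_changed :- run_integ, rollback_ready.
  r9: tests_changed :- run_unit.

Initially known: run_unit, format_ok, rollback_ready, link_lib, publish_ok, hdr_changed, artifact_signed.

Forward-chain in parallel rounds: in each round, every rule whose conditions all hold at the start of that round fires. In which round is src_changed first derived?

4

Round 1: r1 [cache_stale :- rollback_ready, hdr_changed.]; r2 [compile_b :- run_unit.]; r9 [tests_changed :- run_unit.]. New: cache_stale, compile_b, tests_changed.
Round 2: r4 [cache_hit :- publish_ok, tests_changed.]; r5 [link_bin :- tests_changed.]; r6 [deploy_stage :- cache_stale, tests_changed.]. New: cache_hit, link_bin, deploy_stage.
Round 3: r7 [run_integ :- deploy_stage.]. New: run_integ.
Round 4: r8 [src_changed :- run_integ, rollback_ready.]. New: src_changed.
src_changed first appears in round 4.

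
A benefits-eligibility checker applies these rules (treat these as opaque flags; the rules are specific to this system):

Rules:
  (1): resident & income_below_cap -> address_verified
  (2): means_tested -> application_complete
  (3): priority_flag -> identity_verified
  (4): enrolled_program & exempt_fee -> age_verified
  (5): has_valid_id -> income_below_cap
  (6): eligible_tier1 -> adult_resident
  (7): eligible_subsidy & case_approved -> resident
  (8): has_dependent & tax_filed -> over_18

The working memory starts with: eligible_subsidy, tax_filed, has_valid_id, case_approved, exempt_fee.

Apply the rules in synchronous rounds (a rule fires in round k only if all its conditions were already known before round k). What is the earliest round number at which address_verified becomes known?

2

Round 1: (5) [has_valid_id -> income_below_cap]; (7) [eligible_subsidy & case_approved -> resident]. Adds income_below_cap, resident.
Round 2: (1) [resident & income_below_cap -> address_verified]. Adds address_verified.
address_verified first appears in round 2.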